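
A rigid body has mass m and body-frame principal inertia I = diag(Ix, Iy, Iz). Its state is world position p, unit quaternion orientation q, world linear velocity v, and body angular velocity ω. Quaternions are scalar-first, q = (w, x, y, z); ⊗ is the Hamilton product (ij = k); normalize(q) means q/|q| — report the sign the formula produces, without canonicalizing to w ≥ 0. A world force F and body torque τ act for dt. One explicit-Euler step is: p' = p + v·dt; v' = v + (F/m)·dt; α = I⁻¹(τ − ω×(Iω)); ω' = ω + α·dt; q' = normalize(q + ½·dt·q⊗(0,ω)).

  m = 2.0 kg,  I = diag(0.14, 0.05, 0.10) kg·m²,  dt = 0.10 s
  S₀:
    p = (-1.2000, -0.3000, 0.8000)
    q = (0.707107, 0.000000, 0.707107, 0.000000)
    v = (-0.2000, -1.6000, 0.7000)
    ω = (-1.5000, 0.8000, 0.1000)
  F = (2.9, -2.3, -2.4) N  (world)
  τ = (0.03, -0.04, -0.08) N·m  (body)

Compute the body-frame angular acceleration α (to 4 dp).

gyro term ω×Iω = (0.0040, -0.0060, 0.1080)
α = I⁻¹(τ − ω×Iω) = (0.1857, -0.6800, -1.8800)

α = (0.1857, -0.6800, -1.8800)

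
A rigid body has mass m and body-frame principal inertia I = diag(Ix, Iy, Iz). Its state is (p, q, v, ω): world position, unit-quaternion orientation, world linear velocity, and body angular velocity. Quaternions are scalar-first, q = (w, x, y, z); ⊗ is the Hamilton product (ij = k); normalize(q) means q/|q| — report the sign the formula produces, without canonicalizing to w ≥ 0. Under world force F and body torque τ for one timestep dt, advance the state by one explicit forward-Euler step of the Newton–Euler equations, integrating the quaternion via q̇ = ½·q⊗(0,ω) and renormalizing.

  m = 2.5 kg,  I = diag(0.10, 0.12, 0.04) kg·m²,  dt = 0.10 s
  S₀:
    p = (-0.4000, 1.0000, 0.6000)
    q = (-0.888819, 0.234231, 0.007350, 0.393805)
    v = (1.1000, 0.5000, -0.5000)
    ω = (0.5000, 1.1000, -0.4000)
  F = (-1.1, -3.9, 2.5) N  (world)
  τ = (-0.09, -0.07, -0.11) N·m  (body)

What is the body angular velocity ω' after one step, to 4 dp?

ω×(Iω) gyroscopic = (0.0352, -0.0120, 0.0110)
α = I⁻¹(τ − ω×Iω) = (-1.2520, -0.4833, -3.0250)
ω' = ω + α·dt = (0.3748, 1.0517, -0.7025)

ω' = (0.3748, 1.0517, -0.7025)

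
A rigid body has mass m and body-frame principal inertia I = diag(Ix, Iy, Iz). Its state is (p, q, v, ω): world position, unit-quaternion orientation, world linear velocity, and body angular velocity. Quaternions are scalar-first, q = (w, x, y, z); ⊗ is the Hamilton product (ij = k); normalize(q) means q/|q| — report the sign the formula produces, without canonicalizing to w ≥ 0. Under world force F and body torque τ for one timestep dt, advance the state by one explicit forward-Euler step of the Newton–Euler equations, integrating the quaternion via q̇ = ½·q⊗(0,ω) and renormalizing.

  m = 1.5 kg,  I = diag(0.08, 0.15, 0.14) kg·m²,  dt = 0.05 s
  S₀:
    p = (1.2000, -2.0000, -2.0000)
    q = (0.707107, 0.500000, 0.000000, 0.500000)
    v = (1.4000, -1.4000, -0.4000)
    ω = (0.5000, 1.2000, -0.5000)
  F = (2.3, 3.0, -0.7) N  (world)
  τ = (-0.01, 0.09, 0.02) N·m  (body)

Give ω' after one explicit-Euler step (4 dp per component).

ω' = (0.4900, 1.2250, -0.5079)

α = I⁻¹(τ − ω×Iω) = (-0.2000, 0.5000, -0.1571)
ω + α·dt = (0.4900, 1.2250, -0.5079)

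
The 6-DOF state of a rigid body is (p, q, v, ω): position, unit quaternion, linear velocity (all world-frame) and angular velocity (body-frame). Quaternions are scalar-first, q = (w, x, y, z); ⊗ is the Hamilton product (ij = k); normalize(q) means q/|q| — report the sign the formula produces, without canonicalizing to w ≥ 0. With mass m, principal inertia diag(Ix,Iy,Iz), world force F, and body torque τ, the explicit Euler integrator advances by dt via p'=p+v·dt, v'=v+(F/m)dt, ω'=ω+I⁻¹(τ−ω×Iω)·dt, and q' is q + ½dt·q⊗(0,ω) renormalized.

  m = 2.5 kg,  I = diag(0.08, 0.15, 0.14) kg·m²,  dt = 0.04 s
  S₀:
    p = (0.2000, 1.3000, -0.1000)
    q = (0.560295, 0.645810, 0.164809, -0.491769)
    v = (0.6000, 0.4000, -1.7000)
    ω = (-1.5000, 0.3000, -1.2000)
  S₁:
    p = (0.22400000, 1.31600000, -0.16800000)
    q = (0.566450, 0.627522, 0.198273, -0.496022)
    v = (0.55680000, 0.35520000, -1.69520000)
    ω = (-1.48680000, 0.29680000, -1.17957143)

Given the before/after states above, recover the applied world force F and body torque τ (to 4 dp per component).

F = (-2.7000, -2.8000, 0.3000)
τ = (0.0300, -0.1200, 0.0400)

Δv = v₁−v₀ = (-0.04320000, -0.04480000, 0.00480000)
F = m·Δv/dt = (-2.7000, -2.8000, 0.3000)
rate change Δω = (0.01320000, -0.00320000, 0.02042857)
applied torque τ = (0.0300, -0.1200, 0.0400)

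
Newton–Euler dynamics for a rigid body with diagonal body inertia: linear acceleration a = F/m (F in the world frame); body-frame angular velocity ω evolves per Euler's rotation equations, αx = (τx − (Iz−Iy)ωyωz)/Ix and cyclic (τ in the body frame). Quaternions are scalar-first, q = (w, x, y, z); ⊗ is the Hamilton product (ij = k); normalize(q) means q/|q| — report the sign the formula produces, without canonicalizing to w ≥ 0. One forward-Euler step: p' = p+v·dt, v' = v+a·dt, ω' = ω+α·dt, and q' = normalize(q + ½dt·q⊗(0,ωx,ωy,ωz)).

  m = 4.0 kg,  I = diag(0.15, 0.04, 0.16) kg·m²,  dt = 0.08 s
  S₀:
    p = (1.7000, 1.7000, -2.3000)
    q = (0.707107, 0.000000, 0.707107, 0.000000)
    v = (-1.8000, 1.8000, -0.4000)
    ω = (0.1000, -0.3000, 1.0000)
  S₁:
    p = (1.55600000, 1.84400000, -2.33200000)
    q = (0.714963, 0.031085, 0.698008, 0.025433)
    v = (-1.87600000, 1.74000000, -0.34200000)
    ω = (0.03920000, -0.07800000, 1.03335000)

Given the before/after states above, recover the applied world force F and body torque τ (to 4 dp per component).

F = (-3.8000, -3.0000, 2.9000)
τ = (-0.1500, 0.1100, 0.0700)

v₁ − v₀ = (-0.07600000, -0.06000000, 0.05800000)
m·(v₁−v₀)/dt = (-3.8000, -3.0000, 2.9000)
ω₁ − ω₀ = (-0.06080000, 0.22200000, 0.03335000)
τ = I·(Δω/dt) + ω₀×(Iω₀) = (-0.1500, 0.1100, 0.0700)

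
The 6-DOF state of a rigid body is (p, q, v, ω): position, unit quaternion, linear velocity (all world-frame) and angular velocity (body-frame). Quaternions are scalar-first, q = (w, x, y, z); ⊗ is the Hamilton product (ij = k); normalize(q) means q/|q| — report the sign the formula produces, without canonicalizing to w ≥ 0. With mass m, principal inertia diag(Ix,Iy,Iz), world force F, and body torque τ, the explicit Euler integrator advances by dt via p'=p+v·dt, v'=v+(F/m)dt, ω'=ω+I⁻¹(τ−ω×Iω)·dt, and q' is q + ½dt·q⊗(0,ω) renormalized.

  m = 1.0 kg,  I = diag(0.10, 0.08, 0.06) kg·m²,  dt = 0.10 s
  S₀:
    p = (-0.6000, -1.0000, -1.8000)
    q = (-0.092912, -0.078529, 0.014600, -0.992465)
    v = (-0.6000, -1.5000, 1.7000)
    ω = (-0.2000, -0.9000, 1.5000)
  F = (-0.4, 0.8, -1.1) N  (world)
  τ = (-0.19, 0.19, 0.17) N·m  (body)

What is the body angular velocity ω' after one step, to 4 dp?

α = I⁻¹(τ − ω×Iω) = (-2.1700, 2.5250, 2.8933)
ω' = ω + α·dt = (-0.4170, -0.6475, 1.7893)

ω' = (-0.4170, -0.6475, 1.7893)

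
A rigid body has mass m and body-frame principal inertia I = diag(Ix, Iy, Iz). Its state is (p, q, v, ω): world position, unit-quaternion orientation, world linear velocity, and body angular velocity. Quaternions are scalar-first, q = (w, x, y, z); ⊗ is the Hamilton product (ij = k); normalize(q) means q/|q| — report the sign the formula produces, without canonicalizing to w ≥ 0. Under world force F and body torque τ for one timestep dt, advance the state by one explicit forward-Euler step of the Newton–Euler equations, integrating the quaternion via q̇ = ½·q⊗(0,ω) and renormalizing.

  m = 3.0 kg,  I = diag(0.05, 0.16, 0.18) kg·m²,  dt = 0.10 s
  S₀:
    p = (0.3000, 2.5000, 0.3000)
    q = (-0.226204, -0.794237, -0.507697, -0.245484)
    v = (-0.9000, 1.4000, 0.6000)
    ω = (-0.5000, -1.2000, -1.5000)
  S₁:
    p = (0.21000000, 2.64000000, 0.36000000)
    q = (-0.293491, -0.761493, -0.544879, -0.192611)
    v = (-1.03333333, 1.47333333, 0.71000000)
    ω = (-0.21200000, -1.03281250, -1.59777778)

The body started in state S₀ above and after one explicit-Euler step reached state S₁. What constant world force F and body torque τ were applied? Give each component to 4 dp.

ω₁ − ω₀ = (0.28800000, 0.16718750, -0.09777778)
precession coupling = (0.0360, -0.0975, 0.0660)
τ = I·(Δω/dt) + ω₀×(Iω₀) = (0.1800, 0.1700, -0.1100)
v₁ − v₀ = (-0.13333333, 0.07333333, 0.11000000)
m·(v₁−v₀)/dt = (-4.0000, 2.2000, 3.3000)

F = (-4.0000, 2.2000, 3.3000)
τ = (0.1800, 0.1700, -0.1100)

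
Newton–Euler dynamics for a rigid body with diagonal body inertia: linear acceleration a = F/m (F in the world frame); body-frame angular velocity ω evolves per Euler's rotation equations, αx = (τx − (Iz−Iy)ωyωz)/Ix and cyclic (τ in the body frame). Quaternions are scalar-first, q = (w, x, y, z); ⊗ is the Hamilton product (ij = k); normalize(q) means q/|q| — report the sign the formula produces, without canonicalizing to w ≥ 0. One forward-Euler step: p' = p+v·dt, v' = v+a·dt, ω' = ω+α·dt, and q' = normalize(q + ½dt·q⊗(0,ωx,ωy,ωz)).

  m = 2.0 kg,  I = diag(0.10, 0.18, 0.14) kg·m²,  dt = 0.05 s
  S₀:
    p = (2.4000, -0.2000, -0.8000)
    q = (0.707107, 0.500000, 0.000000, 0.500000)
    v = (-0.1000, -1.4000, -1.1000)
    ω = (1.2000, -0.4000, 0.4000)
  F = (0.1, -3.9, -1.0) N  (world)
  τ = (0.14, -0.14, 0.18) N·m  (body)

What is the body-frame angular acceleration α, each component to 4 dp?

α = (1.3360, -0.6711, 1.5600)

gyro term ω×Iω = (0.0064, -0.0192, -0.0384)
angular accel α = (1.3360, -0.6711, 1.5600)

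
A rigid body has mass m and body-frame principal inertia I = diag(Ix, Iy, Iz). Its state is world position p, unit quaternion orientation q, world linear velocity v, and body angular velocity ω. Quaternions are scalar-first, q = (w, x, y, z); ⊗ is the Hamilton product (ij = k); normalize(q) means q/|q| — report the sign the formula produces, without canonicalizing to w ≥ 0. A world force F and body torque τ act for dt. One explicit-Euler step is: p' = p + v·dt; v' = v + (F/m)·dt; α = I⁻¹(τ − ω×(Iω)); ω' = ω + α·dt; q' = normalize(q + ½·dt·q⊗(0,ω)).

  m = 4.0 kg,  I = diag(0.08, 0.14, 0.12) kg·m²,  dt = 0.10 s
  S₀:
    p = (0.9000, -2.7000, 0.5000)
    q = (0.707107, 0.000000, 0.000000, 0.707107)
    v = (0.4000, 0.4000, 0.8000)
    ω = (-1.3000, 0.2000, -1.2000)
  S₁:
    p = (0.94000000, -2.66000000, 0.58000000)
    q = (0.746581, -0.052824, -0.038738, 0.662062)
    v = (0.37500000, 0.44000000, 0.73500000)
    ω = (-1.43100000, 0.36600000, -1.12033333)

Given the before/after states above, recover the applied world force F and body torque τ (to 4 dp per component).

F = (-1.0000, 1.6000, -2.6000)
τ = (-0.1000, 0.1700, 0.0800)

velocity change Δv = (-0.02500000, 0.04000000, -0.06500000)
m·(v₁−v₀)/dt = (-1.0000, 1.6000, -2.6000)
Δω = ω₁−ω₀ = (-0.13100000, 0.16600000, 0.07966667)
ω₀×(Iω₀) = (0.0048, -0.0624, -0.0156)
τ = I·(Δω/dt) + ω₀×(Iω₀) = (-0.1000, 0.1700, 0.0800)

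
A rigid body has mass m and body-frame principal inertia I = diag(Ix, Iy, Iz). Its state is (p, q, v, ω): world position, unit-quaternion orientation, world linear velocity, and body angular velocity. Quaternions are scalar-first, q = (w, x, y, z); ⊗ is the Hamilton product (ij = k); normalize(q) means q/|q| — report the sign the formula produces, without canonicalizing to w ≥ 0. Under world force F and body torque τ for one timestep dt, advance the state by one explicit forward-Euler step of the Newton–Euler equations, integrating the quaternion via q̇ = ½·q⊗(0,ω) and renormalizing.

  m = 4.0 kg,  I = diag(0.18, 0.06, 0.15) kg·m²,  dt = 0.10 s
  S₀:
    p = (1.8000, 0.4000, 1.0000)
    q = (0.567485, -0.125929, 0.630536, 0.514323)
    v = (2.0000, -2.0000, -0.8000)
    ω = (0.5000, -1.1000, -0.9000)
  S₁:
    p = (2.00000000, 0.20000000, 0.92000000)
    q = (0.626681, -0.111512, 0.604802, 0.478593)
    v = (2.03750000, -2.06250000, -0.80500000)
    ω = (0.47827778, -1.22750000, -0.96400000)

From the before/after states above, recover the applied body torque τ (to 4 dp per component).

τ = (0.0500, -0.0900, -0.0300)

Δω = ω₁−ω₀ = (-0.02172222, -0.12750000, -0.06400000)
gyro term ω₀×Iω₀ = (0.0891, -0.0135, 0.0660)
τ = I·(Δω/dt) + ω₀×(Iω₀) = (0.0500, -0.0900, -0.0300)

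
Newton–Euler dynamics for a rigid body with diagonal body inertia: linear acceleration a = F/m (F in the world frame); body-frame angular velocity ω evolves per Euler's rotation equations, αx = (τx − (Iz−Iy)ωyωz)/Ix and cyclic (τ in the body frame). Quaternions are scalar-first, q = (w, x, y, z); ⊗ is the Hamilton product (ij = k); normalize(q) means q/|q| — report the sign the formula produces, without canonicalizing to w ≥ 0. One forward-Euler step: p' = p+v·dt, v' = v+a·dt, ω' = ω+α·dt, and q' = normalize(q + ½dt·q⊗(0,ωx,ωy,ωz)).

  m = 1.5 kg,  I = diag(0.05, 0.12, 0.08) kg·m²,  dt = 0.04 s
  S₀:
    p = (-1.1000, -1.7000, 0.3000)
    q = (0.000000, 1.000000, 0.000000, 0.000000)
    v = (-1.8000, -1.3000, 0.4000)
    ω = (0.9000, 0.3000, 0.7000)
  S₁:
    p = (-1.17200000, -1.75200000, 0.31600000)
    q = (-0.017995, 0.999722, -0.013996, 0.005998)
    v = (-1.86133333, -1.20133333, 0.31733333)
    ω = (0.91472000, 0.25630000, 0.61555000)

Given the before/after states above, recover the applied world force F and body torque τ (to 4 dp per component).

F = (-2.3000, 3.7000, -3.1000)
τ = (0.0100, -0.1500, -0.1500)

rate change Δω = (0.01472000, -0.04370000, -0.08445000)
ω₀×(Iω₀) = (-0.0084, -0.0189, 0.0189)
applied torque τ = (0.0100, -0.1500, -0.1500)
velocity change Δv = (-0.06133333, 0.09866667, -0.08266667)
F = m·Δv/dt = (-2.3000, 3.7000, -3.1000)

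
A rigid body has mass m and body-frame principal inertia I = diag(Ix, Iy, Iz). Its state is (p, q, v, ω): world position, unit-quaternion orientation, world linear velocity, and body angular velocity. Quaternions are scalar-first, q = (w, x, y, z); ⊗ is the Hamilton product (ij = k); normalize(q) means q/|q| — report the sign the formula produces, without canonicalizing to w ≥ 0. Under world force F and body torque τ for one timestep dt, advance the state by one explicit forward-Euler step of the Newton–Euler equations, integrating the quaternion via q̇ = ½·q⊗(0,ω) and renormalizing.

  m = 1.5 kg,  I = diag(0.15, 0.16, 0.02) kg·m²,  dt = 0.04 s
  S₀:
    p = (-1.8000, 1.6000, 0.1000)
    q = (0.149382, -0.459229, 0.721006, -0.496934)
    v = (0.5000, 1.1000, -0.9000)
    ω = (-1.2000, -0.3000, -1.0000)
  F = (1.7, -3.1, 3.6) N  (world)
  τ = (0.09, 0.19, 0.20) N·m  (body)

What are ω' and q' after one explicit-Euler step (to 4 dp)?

α = I⁻¹(τ − ω×Iω) = (0.8800, 0.2125, 9.8200)
ω' = ω + α·dt = (-1.1648, -0.2915, -0.6072)
q⊗(0,ω) = (-0.8317070, -1.0493446, 0.0922772, 0.8535939)
q' = normalize(q + ½dt·q⊗(0,ω)) = (0.1327, -0.4800, 0.7225, -0.4796)

ω' = (-1.1648, -0.2915, -0.6072)
q' = (0.1327, -0.4800, 0.7225, -0.4796)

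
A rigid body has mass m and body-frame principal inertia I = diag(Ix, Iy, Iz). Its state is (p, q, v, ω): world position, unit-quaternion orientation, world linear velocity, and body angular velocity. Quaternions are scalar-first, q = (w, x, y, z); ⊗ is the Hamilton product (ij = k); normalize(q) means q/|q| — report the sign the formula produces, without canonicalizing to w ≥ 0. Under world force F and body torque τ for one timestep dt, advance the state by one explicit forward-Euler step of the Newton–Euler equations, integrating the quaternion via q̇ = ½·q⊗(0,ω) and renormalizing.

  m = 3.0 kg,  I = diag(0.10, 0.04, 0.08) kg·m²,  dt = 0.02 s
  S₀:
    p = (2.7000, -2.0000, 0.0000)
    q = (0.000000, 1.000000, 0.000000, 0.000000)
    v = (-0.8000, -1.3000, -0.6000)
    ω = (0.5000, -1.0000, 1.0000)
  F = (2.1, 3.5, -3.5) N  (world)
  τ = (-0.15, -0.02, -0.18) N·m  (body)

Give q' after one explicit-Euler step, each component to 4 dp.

2q̇ = q⊗(0,ω) = (-0.5000000, 0.0000000, -1.0000000, -1.0000000)
q + ½dt·q⊗(0,ω), renormalized = (-0.0050, 0.9999, -0.0100, -0.0100)

q' = (-0.0050, 0.9999, -0.0100, -0.0100)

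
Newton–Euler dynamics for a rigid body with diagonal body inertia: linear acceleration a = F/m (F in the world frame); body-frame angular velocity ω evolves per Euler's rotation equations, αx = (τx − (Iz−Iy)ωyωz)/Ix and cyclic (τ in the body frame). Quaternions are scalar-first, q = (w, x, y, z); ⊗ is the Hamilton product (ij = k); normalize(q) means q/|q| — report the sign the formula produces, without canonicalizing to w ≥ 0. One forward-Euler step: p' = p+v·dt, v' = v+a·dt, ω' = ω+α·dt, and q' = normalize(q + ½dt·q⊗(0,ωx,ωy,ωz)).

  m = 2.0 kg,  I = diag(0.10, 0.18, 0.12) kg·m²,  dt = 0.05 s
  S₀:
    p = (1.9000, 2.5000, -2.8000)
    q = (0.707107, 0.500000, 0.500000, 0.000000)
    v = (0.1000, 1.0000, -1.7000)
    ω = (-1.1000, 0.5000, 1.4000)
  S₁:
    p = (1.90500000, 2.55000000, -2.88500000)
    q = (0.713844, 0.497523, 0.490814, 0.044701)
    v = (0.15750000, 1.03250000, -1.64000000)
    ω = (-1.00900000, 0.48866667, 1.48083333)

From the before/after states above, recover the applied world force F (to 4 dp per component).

F = (2.3000, 1.3000, 2.4000)

Δv = v₁−v₀ = (0.05750000, 0.03250000, 0.06000000)
m·(v₁−v₀)/dt = (2.3000, 1.3000, 2.4000)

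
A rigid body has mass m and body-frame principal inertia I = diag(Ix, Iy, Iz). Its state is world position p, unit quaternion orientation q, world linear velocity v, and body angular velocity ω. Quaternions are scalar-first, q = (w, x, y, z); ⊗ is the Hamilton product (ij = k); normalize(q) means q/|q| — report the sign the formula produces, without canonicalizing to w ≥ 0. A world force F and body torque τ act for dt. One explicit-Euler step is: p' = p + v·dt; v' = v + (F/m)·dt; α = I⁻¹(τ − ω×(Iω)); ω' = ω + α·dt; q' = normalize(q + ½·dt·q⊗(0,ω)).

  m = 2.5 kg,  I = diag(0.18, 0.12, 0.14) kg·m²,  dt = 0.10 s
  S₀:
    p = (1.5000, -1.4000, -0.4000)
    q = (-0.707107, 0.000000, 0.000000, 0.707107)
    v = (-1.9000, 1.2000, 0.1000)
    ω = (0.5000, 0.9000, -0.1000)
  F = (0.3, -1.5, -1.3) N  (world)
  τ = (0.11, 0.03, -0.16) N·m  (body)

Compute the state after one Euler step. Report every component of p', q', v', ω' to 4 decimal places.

p' = (1.3100, -1.2800, -0.3900)
q' = (-0.7026, -0.0494, -0.0141, 0.7097)
v' = (-1.8880, 1.1400, 0.0480)
ω' = (0.5621, 0.9267, -0.1950)

p + v·dt = (1.3100, -1.2800, -0.3900)
v' = v + a·dt = (-1.8880, 1.1400, 0.0480)
ω×(Iω) gyroscopic = (-0.0018, -0.0020, -0.0270)
angular accel α = (0.6211, 0.2667, -0.9500)
ω + α·dt = (0.5621, 0.9267, -0.1950)
q⊗(0,ω) = (0.0707107, -0.9899498, -0.2828428, 0.0707107)
q' = normalize(q + ½dt·q⊗(0,ω)) = (-0.7026, -0.0494, -0.0141, 0.7097)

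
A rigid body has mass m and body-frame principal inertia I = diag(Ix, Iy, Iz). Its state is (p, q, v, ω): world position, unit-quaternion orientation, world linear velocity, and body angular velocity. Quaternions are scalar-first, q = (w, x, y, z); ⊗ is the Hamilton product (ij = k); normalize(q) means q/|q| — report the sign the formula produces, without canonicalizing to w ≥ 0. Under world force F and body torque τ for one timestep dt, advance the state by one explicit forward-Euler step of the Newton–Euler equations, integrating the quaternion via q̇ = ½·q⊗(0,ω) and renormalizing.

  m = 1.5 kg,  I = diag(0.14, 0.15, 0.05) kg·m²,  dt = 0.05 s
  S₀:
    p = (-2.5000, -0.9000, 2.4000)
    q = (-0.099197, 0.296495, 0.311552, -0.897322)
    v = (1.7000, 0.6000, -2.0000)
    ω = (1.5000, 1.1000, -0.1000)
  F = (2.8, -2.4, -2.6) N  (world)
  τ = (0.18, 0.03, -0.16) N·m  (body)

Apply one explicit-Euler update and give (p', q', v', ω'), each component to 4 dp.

p + v·dt = (-2.4150, -0.8700, 2.3000)
new velocity v' = (1.7933, 0.5200, -2.0867)
precession coupling ω×(Iω) = (0.0110, -0.0135, 0.0165)
angular accel α = (1.2071, 0.2900, -3.5300)
ω' = ω + α·dt = (1.5604, 1.1145, -0.2765)
2q̇ = q⊗(0,ω) = (-0.8771819, 0.8071035, -1.4254502, -0.1312638)
q + ½dt·q⊗(0,ω), renormalized = (-0.1210, 0.3163, 0.2756, -0.8996)

p' = (-2.4150, -0.8700, 2.3000)
q' = (-0.1210, 0.3163, 0.2756, -0.8996)
v' = (1.7933, 0.5200, -2.0867)
ω' = (1.5604, 1.1145, -0.2765)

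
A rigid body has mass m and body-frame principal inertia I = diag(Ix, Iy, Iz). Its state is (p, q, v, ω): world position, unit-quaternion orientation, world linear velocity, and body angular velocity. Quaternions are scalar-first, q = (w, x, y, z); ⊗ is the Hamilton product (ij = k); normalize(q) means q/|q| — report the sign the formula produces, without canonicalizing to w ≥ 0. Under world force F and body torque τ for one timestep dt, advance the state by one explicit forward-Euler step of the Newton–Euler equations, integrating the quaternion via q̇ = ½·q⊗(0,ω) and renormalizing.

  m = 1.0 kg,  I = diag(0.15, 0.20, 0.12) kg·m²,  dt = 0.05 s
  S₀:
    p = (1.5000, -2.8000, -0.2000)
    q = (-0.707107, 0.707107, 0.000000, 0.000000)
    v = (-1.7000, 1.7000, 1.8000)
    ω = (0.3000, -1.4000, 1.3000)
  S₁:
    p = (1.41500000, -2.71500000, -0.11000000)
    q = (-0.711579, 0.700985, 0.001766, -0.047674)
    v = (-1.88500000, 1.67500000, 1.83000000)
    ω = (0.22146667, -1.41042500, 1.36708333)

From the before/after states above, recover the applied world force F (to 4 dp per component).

F = (-3.7000, -0.5000, 0.6000)

velocity change Δv = (-0.18500000, -0.02500000, 0.03000000)
F = m·Δv/dt = (-3.7000, -0.5000, 0.6000)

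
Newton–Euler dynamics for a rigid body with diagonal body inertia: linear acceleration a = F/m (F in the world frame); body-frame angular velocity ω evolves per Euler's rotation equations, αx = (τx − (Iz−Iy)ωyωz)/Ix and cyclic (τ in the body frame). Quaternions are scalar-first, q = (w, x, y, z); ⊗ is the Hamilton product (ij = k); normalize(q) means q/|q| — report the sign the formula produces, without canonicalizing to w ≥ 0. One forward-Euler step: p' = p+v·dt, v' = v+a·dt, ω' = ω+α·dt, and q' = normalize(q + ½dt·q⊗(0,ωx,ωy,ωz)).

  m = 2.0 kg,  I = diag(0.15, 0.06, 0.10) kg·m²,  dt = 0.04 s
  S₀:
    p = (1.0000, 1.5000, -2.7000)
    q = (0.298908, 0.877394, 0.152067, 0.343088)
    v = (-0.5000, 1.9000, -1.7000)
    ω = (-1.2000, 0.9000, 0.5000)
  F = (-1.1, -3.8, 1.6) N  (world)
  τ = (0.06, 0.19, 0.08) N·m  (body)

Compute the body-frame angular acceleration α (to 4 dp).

precession coupling ω×(Iω) = (0.0180, -0.0300, 0.0972)
α = I⁻¹(τ − ω×Iω) = (0.2800, 3.6667, -0.1720)

α = (0.2800, 3.6667, -0.1720)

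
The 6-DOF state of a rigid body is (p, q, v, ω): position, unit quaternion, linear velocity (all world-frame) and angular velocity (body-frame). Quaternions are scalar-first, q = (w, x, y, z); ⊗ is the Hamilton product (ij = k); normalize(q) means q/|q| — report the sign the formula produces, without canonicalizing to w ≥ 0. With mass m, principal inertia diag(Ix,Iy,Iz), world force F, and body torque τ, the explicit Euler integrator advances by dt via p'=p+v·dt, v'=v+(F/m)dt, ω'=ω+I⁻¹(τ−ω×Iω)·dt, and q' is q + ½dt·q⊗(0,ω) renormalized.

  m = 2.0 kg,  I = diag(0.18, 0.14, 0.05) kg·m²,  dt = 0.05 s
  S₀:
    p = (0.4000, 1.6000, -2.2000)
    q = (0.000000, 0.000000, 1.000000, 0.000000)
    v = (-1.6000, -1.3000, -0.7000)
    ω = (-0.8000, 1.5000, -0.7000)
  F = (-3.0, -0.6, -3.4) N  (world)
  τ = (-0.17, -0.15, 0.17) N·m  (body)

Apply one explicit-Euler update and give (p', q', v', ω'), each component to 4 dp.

p' = (0.3200, 1.5350, -2.2350)
q' = (-0.0375, -0.0175, 0.9989, 0.0200)
v' = (-1.6750, -1.3150, -0.7850)
ω' = (-0.8735, 1.4204, -0.5780)

new position p' = (0.3200, 1.5350, -2.2350)
new velocity v' = (-1.6750, -1.3150, -0.7850)
angular accel α = (-1.4694, -1.5914, 2.4400)
ω' = ω + α·dt = (-0.8735, 1.4204, -0.5780)
2q̇ = q⊗(0,ω) = (-1.5000000, -0.7000000, 0.0000000, 0.8000000)
q + ½dt·q⊗(0,ω), renormalized = (-0.0375, -0.0175, 0.9989, 0.0200)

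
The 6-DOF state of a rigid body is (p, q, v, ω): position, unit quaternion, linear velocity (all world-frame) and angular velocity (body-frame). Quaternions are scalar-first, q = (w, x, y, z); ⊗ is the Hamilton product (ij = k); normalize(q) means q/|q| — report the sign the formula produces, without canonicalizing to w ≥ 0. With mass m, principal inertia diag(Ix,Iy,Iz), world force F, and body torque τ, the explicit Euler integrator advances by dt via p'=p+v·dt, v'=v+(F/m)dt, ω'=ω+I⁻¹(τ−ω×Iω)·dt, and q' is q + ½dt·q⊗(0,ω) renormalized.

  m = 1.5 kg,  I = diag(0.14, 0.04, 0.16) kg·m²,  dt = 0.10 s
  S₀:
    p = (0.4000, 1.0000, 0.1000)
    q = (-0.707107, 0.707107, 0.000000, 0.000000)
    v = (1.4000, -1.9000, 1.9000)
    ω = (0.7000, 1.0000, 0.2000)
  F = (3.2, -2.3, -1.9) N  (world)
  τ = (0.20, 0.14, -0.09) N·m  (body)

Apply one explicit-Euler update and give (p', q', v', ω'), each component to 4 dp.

(τ − ω×Iω)/I = (1.2571, 3.5700, -0.1250)
new body rate ω' = (0.8257, 1.3570, 0.1875)
Hamilton product q⊗(0,ω) = (-0.4949749, -0.4949749, -0.8485284, 0.5656856)
q + ½dt·q⊗(0,ω), renormalized = (-0.7305, 0.6811, -0.0423, 0.0282)
new position p' = (0.5400, 0.8100, 0.2900)
v' = v + a·dt = (1.6133, -2.0533, 1.7733)

p' = (0.5400, 0.8100, 0.2900)
q' = (-0.7305, 0.6811, -0.0423, 0.0282)
v' = (1.6133, -2.0533, 1.7733)
ω' = (0.8257, 1.3570, 0.1875)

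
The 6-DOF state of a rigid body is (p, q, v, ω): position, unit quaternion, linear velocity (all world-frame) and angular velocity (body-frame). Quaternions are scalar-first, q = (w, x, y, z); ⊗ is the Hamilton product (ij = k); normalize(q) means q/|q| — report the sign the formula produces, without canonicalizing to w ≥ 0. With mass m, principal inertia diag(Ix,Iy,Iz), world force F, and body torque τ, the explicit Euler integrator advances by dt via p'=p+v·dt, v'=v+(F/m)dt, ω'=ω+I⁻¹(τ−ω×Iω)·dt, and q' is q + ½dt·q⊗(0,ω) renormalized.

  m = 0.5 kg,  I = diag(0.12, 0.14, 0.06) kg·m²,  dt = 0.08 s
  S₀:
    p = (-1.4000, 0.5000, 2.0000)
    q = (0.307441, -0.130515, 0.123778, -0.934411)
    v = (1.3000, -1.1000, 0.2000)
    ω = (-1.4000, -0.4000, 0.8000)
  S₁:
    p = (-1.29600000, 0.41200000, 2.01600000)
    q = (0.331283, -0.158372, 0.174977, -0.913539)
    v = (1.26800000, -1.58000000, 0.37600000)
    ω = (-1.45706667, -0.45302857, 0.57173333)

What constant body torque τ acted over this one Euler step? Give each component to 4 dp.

Δω = ω₁−ω₀ = (-0.05706667, -0.05302857, -0.22826667)
applied torque τ = (-0.0600, -0.1600, -0.1600)

τ = (-0.0600, -0.1600, -0.1600)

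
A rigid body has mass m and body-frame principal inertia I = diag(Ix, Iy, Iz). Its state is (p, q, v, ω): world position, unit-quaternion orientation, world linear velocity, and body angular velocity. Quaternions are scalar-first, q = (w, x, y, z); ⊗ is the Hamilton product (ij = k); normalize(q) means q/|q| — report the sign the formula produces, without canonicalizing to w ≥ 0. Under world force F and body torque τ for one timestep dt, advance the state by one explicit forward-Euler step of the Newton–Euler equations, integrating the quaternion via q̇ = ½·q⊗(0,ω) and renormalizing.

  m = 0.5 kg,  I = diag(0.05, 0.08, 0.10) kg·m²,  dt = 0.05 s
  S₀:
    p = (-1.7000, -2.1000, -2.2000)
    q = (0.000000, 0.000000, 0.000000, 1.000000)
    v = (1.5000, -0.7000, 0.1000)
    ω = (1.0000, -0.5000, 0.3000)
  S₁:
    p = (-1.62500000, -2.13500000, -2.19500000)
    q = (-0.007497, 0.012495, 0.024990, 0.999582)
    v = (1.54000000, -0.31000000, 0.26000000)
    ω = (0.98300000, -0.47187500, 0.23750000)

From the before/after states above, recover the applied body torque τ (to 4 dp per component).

τ = (-0.0200, 0.0300, -0.1400)

rate change Δω = (-0.01700000, 0.02812500, -0.06250000)
gyro term ω₀×Iω₀ = (-0.0030, -0.0150, -0.0150)
applied torque τ = (-0.0200, 0.0300, -0.1400)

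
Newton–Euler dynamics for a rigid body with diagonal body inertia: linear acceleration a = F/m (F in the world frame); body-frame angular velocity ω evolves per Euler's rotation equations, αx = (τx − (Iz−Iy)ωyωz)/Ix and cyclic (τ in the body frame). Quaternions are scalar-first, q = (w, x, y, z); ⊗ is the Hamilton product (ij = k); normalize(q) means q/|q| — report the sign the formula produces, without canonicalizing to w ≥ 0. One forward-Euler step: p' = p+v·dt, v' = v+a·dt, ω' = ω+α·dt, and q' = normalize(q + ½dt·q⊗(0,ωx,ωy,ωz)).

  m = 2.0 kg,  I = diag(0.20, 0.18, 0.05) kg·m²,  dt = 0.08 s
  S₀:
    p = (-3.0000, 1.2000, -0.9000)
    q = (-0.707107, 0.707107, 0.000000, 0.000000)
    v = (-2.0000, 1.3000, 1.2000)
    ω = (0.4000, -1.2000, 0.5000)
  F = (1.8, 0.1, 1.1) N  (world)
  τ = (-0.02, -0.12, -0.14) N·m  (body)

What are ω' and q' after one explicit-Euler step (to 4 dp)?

ω' = (0.3608, -1.2667, 0.2606)
q' = (-0.7174, 0.6948, 0.0198, -0.0480)

ω×(Iω) gyroscopic = (0.0780, 0.0300, 0.0096)
α = I⁻¹(τ − ω×Iω) = (-0.4900, -0.8333, -2.9920)
ω' = ω + α·dt = (0.3608, -1.2667, 0.2606)
Hamilton product q⊗(0,ω) = (-0.2828428, -0.2828428, 0.4949749, -1.2020819)
q' = normalize(q + ½dt·q⊗(0,ω)) = (-0.7174, 0.6948, 0.0198, -0.0480)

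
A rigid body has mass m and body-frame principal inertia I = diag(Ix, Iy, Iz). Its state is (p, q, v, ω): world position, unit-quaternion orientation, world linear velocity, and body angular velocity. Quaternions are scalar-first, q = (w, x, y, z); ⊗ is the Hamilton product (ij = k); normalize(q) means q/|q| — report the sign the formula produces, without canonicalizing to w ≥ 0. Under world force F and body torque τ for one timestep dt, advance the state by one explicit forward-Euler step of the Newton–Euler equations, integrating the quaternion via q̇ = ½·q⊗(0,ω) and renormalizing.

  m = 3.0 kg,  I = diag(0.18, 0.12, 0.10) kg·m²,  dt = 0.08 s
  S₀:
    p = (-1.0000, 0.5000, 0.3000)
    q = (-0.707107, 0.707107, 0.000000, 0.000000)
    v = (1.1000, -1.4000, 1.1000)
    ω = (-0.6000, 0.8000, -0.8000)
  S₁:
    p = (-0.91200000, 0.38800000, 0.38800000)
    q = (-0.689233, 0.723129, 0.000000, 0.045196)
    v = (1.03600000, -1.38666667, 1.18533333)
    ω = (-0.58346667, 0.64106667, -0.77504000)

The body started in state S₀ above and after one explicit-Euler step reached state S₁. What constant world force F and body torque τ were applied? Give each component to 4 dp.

F = (-2.4000, 0.5000, 3.2000)
τ = (0.0500, -0.2000, 0.0600)

Δv = v₁−v₀ = (-0.06400000, 0.01333333, 0.08533333)
m·(v₁−v₀)/dt = (-2.4000, 0.5000, 3.2000)
rate change Δω = (0.01653333, -0.15893333, 0.02496000)
applied torque τ = (0.0500, -0.2000, 0.0600)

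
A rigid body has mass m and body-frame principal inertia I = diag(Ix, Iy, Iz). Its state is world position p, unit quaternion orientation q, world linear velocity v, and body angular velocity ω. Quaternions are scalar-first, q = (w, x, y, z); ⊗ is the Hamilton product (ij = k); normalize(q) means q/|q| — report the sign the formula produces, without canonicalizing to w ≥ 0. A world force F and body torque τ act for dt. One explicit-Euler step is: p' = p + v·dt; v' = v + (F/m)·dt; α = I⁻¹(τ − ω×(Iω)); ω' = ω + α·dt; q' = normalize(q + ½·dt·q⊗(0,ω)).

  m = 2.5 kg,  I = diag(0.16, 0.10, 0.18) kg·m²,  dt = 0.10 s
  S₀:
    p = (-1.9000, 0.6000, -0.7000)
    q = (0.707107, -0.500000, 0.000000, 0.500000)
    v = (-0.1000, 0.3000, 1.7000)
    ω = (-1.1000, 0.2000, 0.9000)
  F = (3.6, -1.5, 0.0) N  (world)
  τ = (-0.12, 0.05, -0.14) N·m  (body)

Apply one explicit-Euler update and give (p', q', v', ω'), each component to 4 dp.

p' = (-1.9100, 0.6300, -0.5300)
q' = (0.6554, -0.5425, 0.0021, 0.5255)
v' = (0.0440, 0.2400, 1.7000)
ω' = (-1.1840, 0.2302, 0.8149)

p' = p + v·dt = (-1.9100, 0.6300, -0.5300)
new velocity v' = (0.0440, 0.2400, 1.7000)
gyro term ω×Iω = (0.0144, 0.0198, 0.0132)
angular accel α = (-0.8400, 0.3020, -0.8511)
ω' = ω + α·dt = (-1.1840, 0.2302, 0.8149)
Hamilton product q⊗(0,ω) = (-1.0000000, -0.8778177, 0.0414214, 0.5363963)
q' = normalize(q + ½dt·q⊗(0,ω)) = (0.6554, -0.5425, 0.0021, 0.5255)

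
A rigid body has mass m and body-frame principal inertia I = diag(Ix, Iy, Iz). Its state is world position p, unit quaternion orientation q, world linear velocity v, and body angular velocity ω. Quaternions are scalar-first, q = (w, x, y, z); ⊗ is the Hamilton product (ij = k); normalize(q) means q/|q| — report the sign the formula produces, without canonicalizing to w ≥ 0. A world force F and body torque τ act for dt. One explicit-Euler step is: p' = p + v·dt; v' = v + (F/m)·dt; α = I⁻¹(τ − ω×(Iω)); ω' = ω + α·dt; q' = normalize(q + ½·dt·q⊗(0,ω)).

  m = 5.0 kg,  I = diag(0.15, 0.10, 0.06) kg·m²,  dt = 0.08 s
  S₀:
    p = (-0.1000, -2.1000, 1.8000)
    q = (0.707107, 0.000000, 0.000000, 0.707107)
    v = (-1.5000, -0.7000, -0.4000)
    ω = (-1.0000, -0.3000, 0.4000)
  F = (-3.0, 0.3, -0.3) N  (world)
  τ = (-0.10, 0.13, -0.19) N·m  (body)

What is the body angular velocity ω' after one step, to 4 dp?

ω' = (-1.0559, -0.1672, 0.1667)

α = I⁻¹(τ − ω×Iω) = (-0.6987, 1.6600, -2.9167)
new body rate ω' = (-1.0559, -0.1672, 0.1667)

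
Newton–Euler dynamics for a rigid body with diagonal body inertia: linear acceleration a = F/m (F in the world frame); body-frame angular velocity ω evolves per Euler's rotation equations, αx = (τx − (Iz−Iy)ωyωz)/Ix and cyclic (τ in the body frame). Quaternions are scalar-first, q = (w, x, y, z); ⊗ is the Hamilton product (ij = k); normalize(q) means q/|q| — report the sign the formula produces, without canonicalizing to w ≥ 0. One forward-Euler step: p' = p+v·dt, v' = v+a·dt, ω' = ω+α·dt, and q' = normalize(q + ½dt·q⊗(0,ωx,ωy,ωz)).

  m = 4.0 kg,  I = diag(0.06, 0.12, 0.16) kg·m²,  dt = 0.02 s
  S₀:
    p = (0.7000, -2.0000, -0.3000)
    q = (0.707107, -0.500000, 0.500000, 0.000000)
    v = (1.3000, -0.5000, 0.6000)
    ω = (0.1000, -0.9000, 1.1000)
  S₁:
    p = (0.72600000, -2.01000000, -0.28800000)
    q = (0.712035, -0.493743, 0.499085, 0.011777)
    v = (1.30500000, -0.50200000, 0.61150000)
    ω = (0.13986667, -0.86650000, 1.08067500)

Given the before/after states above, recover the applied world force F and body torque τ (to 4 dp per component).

F = (1.0000, -0.4000, 2.3000)
τ = (0.0800, 0.1900, -0.1600)

ω₁ − ω₀ = (0.03986667, 0.03350000, -0.01932500)
ω₀×(Iω₀) = (-0.0396, -0.0110, -0.0054)
τ = I·(Δω/dt) + ω₀×(Iω₀) = (0.0800, 0.1900, -0.1600)
v₁ − v₀ = (0.00500000, -0.00200000, 0.01150000)
m·(v₁−v₀)/dt = (1.0000, -0.4000, 2.3000)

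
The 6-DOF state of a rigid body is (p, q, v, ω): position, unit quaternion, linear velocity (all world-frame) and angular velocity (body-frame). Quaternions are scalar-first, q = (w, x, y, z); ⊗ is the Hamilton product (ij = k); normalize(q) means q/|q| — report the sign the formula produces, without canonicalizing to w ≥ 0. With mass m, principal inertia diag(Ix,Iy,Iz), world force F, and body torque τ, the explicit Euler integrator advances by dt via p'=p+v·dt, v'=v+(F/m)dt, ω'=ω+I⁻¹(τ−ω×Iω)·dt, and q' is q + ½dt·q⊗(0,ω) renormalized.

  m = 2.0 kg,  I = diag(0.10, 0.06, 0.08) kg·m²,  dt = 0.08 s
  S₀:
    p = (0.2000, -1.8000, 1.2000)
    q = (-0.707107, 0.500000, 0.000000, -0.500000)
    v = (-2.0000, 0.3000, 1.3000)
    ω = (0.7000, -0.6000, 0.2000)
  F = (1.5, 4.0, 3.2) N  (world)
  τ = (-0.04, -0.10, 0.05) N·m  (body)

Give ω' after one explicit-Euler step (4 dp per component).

ω' = (0.6699, -0.7371, 0.2332)

precession coupling ω×(Iω) = (-0.0024, 0.0028, 0.0168)
angular accel α = (-0.3760, -1.7133, 0.4150)
new body rate ω' = (0.6699, -0.7371, 0.2332)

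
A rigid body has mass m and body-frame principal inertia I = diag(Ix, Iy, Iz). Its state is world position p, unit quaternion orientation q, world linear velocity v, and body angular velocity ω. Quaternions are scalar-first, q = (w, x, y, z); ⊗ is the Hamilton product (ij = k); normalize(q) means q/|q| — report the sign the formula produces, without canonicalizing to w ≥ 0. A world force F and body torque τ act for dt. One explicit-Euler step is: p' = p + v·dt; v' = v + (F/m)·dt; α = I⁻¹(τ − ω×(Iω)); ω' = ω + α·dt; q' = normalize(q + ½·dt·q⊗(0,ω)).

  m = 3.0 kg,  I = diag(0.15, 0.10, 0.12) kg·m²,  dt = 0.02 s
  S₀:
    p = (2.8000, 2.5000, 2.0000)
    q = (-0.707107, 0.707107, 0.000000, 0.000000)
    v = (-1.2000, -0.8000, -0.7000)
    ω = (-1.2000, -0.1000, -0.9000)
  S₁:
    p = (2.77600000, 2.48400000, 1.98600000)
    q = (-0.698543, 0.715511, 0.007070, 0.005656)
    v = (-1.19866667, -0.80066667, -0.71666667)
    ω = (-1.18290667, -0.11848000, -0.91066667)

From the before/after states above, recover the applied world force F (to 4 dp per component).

F = (0.2000, -0.1000, -2.5000)

Δv = v₁−v₀ = (0.00133333, -0.00066667, -0.01666667)
m·(v₁−v₀)/dt = (0.2000, -0.1000, -2.5000)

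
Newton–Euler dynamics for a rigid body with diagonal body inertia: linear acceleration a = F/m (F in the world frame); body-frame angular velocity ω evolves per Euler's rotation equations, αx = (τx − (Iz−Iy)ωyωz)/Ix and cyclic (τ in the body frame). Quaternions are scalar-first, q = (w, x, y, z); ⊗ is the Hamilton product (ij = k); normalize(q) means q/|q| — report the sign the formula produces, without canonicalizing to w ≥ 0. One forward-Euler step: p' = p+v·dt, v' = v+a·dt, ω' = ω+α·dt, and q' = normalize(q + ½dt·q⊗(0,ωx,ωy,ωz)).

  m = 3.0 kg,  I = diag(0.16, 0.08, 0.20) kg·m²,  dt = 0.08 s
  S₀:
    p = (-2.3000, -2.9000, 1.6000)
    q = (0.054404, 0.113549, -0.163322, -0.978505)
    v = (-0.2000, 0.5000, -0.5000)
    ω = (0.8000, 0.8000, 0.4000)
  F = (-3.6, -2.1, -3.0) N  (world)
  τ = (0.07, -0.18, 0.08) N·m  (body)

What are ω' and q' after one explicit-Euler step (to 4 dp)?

ω×(Iω) gyroscopic = (0.0384, -0.0128, -0.0512)
angular accel α = (0.1975, -2.0900, 0.6560)
ω + α·dt = (0.8158, 0.6328, 0.4525)
Hamilton product q⊗(0,ω) = (0.4312204, 0.7609984, -0.7847004, 0.2432584)
updated quaternion q' = (0.0716, 0.1438, -0.1945, -0.9677)

ω' = (0.8158, 0.6328, 0.4525)
q' = (0.0716, 0.1438, -0.1945, -0.9677)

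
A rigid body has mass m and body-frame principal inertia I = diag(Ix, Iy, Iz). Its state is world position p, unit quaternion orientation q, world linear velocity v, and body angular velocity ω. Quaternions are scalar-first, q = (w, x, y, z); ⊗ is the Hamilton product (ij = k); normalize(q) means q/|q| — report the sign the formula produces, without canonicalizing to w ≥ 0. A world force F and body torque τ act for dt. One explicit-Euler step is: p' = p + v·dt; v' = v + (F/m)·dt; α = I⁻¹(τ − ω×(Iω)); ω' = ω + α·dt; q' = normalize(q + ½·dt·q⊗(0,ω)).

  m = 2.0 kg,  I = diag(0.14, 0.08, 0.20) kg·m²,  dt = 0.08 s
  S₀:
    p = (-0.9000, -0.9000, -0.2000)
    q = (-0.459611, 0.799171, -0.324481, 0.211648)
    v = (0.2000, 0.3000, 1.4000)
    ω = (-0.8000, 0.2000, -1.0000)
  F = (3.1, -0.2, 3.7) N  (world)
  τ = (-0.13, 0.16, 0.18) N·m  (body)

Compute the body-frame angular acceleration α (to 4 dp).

gyro term ω×Iω = (-0.0240, -0.0480, 0.0096)
(τ − ω×Iω)/I = (-0.7571, 2.6000, 0.8520)

α = (-0.7571, 2.6000, 0.8520)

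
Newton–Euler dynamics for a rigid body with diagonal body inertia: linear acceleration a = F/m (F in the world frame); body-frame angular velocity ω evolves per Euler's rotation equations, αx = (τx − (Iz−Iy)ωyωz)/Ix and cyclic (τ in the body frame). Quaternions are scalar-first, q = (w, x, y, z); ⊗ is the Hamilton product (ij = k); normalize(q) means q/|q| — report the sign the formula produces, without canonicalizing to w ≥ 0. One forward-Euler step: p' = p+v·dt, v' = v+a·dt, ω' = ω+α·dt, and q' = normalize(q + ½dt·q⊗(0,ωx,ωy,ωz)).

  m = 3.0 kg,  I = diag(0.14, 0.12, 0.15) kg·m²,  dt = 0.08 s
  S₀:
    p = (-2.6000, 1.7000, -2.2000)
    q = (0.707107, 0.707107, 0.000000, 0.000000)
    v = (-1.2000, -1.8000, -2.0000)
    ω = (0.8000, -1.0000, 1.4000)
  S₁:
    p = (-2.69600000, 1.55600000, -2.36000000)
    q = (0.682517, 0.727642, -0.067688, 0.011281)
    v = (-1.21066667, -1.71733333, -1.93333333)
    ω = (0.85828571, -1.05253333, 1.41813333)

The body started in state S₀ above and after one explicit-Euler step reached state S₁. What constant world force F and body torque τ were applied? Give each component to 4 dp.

rate change Δω = (0.05828571, -0.05253333, 0.01813333)
gyro term ω₀×Iω₀ = (-0.0420, -0.0112, 0.0160)
τ = I·(Δω/dt) + ω₀×(Iω₀) = (0.0600, -0.0900, 0.0500)
v₁ − v₀ = (-0.01066667, 0.08266667, 0.06666667)
m·(v₁−v₀)/dt = (-0.4000, 3.1000, 2.5000)

F = (-0.4000, 3.1000, 2.5000)
τ = (0.0600, -0.0900, 0.0500)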